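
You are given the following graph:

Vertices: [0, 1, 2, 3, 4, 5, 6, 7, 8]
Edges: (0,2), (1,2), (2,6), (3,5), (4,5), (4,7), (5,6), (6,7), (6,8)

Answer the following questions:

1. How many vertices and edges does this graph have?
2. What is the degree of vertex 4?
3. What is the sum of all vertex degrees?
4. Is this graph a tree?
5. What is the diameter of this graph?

Count: 9 vertices, 9 edges.
Vertex 4 has neighbors [5, 7], degree = 2.
Handshaking lemma: 2 * 9 = 18.
A tree on 9 vertices has 8 edges. This graph has 9 edges (1 extra). Not a tree.
Diameter (longest shortest path) = 4.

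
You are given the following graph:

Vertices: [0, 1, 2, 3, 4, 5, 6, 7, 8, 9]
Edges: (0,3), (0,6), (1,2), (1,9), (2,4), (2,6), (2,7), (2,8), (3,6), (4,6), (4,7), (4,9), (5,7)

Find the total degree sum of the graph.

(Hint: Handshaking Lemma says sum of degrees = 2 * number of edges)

Count edges: 13 edges.
By Handshaking Lemma: sum of degrees = 2 * 13 = 26.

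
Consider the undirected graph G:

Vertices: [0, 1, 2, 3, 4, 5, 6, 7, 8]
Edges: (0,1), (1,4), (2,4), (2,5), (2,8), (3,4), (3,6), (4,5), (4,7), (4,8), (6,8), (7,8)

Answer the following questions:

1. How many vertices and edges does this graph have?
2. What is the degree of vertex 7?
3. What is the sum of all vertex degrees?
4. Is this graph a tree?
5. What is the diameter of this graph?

Count: 9 vertices, 12 edges.
Vertex 7 has neighbors [4, 8], degree = 2.
Handshaking lemma: 2 * 12 = 24.
A tree on 9 vertices has 8 edges. This graph has 12 edges (4 extra). Not a tree.
Diameter (longest shortest path) = 4.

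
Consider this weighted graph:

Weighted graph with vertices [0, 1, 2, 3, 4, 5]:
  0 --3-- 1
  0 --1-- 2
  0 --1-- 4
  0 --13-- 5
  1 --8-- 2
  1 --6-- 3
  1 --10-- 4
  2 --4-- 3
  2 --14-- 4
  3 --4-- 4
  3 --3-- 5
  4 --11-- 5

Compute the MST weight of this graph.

Applying Kruskal's algorithm (sort edges by weight, add if no cycle):
  Add (0,4) w=1
  Add (0,2) w=1
  Add (0,1) w=3
  Add (3,5) w=3
  Add (2,3) w=4
  Skip (3,4) w=4 (creates cycle)
  Skip (1,3) w=6 (creates cycle)
  Skip (1,2) w=8 (creates cycle)
  Skip (1,4) w=10 (creates cycle)
  Skip (4,5) w=11 (creates cycle)
  Skip (0,5) w=13 (creates cycle)
  Skip (2,4) w=14 (creates cycle)
MST weight = 12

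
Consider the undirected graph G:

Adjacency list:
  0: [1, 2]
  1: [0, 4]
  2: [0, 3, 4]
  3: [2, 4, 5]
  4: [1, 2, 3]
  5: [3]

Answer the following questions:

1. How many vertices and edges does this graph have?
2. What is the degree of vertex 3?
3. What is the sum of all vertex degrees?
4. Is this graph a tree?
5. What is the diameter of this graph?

Count: 6 vertices, 7 edges.
Vertex 3 has neighbors [2, 4, 5], degree = 3.
Handshaking lemma: 2 * 7 = 14.
A tree on 6 vertices has 5 edges. This graph has 7 edges (2 extra). Not a tree.
Diameter (longest shortest path) = 3.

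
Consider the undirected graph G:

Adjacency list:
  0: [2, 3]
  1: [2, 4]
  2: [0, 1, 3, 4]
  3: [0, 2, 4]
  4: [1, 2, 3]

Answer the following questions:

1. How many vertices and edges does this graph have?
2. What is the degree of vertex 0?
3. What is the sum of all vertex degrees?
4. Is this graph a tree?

Count: 5 vertices, 7 edges.
Vertex 0 has neighbors [2, 3], degree = 2.
Handshaking lemma: 2 * 7 = 14.
A tree on 5 vertices has 4 edges. This graph has 7 edges (3 extra). Not a tree.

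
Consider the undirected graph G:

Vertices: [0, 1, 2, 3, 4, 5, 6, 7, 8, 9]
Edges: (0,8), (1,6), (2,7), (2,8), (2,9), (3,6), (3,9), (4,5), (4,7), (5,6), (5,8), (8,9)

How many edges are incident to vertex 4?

Vertex 4 has neighbors [5, 7], so deg(4) = 2.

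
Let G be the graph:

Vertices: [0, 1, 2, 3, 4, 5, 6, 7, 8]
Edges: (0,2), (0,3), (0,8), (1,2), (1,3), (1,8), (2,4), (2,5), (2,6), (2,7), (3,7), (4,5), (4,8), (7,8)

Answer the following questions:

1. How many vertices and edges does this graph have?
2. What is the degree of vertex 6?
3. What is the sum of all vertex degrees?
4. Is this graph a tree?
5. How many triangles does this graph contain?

Count: 9 vertices, 14 edges.
Vertex 6 has neighbors [2], degree = 1.
Handshaking lemma: 2 * 14 = 28.
A tree on 9 vertices has 8 edges. This graph has 14 edges (6 extra). Not a tree.
Number of triangles = 1.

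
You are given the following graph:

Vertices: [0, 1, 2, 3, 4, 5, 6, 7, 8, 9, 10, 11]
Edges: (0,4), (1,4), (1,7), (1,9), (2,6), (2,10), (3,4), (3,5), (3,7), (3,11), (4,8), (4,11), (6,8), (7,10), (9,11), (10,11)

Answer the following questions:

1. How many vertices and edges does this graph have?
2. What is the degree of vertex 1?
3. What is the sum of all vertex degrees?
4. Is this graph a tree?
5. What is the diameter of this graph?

Count: 12 vertices, 16 edges.
Vertex 1 has neighbors [4, 7, 9], degree = 3.
Handshaking lemma: 2 * 16 = 32.
A tree on 12 vertices has 11 edges. This graph has 16 edges (5 extra). Not a tree.
Diameter (longest shortest path) = 4.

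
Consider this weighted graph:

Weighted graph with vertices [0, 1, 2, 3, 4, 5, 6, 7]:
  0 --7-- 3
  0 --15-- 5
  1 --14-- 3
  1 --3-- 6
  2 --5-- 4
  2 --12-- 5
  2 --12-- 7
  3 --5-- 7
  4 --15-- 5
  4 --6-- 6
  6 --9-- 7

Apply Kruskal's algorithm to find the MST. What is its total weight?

Applying Kruskal's algorithm (sort edges by weight, add if no cycle):
  Add (1,6) w=3
  Add (2,4) w=5
  Add (3,7) w=5
  Add (4,6) w=6
  Add (0,3) w=7
  Add (6,7) w=9
  Add (2,5) w=12
  Skip (2,7) w=12 (creates cycle)
  Skip (1,3) w=14 (creates cycle)
  Skip (0,5) w=15 (creates cycle)
  Skip (4,5) w=15 (creates cycle)
MST weight = 47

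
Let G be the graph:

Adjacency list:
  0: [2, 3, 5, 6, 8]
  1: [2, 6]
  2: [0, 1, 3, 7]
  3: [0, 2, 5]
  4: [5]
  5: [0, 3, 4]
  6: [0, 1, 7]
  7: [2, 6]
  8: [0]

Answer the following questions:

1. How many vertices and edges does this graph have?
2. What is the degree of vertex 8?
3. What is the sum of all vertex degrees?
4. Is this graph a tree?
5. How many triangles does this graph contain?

Count: 9 vertices, 12 edges.
Vertex 8 has neighbors [0], degree = 1.
Handshaking lemma: 2 * 12 = 24.
A tree on 9 vertices has 8 edges. This graph has 12 edges (4 extra). Not a tree.
Number of triangles = 2.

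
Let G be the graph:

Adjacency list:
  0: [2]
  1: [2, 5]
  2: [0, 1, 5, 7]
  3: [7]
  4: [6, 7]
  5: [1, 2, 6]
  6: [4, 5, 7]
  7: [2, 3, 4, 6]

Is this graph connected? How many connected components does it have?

Checking connectivity: the graph has 1 connected component(s).
All vertices are reachable from each other. The graph IS connected.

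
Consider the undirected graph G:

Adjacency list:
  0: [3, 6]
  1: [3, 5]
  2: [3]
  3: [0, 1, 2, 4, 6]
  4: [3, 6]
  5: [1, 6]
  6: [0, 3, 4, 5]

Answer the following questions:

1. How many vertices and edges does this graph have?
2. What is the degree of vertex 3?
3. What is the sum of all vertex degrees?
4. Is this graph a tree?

Count: 7 vertices, 9 edges.
Vertex 3 has neighbors [0, 1, 2, 4, 6], degree = 5.
Handshaking lemma: 2 * 9 = 18.
A tree on 7 vertices has 6 edges. This graph has 9 edges (3 extra). Not a tree.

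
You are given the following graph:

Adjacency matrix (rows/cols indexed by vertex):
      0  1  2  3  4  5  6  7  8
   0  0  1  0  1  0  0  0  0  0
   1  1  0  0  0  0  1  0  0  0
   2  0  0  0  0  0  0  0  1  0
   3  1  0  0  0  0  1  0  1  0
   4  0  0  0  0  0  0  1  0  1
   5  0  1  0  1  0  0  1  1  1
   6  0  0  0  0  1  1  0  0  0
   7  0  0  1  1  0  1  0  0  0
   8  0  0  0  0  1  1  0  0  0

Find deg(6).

Vertex 6 has neighbors [4, 5], so deg(6) = 2.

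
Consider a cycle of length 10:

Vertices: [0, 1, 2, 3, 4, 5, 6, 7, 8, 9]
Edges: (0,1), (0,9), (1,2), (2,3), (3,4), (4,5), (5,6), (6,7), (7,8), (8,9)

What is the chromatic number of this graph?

This is an even cycle (C_10). Even cycles are bipartite.
Chromatic number = 2.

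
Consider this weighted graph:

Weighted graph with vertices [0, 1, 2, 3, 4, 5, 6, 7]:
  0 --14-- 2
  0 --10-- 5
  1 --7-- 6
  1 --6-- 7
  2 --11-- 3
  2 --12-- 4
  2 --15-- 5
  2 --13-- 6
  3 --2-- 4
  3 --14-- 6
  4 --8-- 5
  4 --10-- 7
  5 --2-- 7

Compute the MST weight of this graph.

Applying Kruskal's algorithm (sort edges by weight, add if no cycle):
  Add (3,4) w=2
  Add (5,7) w=2
  Add (1,7) w=6
  Add (1,6) w=7
  Add (4,5) w=8
  Add (0,5) w=10
  Skip (4,7) w=10 (creates cycle)
  Add (2,3) w=11
  Skip (2,4) w=12 (creates cycle)
  Skip (2,6) w=13 (creates cycle)
  Skip (0,2) w=14 (creates cycle)
  Skip (3,6) w=14 (creates cycle)
  Skip (2,5) w=15 (creates cycle)
MST weight = 46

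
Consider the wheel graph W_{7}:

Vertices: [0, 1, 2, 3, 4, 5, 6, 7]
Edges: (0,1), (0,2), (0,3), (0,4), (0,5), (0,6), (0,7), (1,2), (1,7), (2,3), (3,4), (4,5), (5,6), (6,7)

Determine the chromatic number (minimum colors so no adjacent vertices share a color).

W_{7} = C_{7} plus a hub adjacent to every cycle vertex.
The outer cycle needs 3 colors (odd cycle); the hub is adjacent to all of them so needs a fresh color.
Chromatic number = 3 + 1 = 4.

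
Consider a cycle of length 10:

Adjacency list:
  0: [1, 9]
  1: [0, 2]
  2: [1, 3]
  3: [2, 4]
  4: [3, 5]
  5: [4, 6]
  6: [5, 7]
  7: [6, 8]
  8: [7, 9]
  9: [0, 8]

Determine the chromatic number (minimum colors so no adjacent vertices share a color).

This is an even cycle (C_10). Even cycles are bipartite.
Chromatic number = 2.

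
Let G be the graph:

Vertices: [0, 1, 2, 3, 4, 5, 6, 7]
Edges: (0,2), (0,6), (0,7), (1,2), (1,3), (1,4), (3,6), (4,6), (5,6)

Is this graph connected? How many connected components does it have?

Checking connectivity: the graph has 1 connected component(s).
All vertices are reachable from each other. The graph IS connected.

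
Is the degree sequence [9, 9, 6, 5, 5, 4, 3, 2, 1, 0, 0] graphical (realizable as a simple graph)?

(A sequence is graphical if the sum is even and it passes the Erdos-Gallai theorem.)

Sum of degrees = 44. Sum is even but fails Erdos-Gallai. The sequence is NOT graphical.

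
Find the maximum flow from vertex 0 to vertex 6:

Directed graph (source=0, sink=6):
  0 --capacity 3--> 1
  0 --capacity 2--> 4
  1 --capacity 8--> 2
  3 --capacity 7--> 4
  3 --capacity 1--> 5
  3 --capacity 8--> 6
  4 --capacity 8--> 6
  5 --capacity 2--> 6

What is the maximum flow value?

Computing max flow:
  Flow on (0->4): 2/2
  Flow on (4->6): 2/8
Maximum flow = 2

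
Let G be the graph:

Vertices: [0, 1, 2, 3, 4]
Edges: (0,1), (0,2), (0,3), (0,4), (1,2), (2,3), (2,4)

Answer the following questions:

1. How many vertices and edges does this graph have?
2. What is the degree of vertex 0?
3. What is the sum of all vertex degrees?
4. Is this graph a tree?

Count: 5 vertices, 7 edges.
Vertex 0 has neighbors [1, 2, 3, 4], degree = 4.
Handshaking lemma: 2 * 7 = 14.
A tree on 5 vertices has 4 edges. This graph has 7 edges (3 extra). Not a tree.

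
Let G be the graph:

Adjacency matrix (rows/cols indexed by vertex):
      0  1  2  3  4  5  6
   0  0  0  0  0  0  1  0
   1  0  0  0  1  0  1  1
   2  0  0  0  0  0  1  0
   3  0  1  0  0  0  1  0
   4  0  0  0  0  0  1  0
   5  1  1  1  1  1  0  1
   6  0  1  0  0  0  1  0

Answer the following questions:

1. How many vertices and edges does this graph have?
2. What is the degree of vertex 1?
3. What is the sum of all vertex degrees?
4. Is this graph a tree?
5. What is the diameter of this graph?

Count: 7 vertices, 8 edges.
Vertex 1 has neighbors [3, 5, 6], degree = 3.
Handshaking lemma: 2 * 8 = 16.
A tree on 7 vertices has 6 edges. This graph has 8 edges (2 extra). Not a tree.
Diameter (longest shortest path) = 2.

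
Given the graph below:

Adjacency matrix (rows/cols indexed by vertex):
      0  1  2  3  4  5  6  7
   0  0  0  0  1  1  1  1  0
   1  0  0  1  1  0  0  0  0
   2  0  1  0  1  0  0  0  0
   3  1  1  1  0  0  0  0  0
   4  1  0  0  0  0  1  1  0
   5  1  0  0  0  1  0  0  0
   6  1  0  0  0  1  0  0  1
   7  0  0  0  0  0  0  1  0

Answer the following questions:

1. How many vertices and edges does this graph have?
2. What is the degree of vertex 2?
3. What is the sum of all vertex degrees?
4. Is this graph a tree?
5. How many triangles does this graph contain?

Count: 8 vertices, 10 edges.
Vertex 2 has neighbors [1, 3], degree = 2.
Handshaking lemma: 2 * 10 = 20.
A tree on 8 vertices has 7 edges. This graph has 10 edges (3 extra). Not a tree.
Number of triangles = 3.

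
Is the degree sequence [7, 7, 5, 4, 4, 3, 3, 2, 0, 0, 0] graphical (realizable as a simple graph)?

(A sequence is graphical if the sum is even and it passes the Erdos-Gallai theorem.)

Sum of degrees = 35. Sum is odd, so the sequence is NOT graphical.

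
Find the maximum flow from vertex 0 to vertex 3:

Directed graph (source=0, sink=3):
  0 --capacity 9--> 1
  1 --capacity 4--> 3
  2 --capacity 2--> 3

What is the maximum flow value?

Computing max flow:
  Flow on (0->1): 4/9
  Flow on (1->3): 4/4
Maximum flow = 4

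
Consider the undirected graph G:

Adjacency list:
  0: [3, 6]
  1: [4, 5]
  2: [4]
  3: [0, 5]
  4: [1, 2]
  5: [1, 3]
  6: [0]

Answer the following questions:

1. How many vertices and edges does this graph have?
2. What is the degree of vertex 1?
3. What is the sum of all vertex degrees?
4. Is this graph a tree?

Count: 7 vertices, 6 edges.
Vertex 1 has neighbors [4, 5], degree = 2.
Handshaking lemma: 2 * 6 = 12.
A graph is a tree iff it is connected and has exactly n-1 edges. This graph is connected (all 7 vertices in one component) and has 7-1 = 6 edges. It is a tree.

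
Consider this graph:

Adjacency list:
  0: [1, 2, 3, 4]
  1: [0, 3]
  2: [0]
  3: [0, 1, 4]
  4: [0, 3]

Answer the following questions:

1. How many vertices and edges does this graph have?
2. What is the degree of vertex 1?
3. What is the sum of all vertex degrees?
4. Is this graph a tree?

Count: 5 vertices, 6 edges.
Vertex 1 has neighbors [0, 3], degree = 2.
Handshaking lemma: 2 * 6 = 12.
A tree on 5 vertices has 4 edges. This graph has 6 edges (2 extra). Not a tree.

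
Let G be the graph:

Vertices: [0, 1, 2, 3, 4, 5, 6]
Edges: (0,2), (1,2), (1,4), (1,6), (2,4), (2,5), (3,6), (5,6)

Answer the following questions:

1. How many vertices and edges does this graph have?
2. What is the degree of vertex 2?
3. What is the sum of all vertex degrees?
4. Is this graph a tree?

Count: 7 vertices, 8 edges.
Vertex 2 has neighbors [0, 1, 4, 5], degree = 4.
Handshaking lemma: 2 * 8 = 16.
A tree on 7 vertices has 6 edges. This graph has 8 edges (2 extra). Not a tree.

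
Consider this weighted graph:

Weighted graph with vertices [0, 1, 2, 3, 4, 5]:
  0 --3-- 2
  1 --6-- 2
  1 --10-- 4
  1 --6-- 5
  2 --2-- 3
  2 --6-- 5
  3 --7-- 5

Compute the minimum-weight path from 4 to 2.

Using Dijkstra's algorithm from vertex 4:
Shortest path: 4 -> 1 -> 2
Total weight: 10 + 6 = 16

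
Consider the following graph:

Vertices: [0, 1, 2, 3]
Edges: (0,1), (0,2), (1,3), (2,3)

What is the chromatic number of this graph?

The graph has a maximum clique of size 2 (lower bound on chromatic number).
A valid 2-coloring: {0: 0, 1: 1, 2: 1, 3: 0}.
Chromatic number = 2.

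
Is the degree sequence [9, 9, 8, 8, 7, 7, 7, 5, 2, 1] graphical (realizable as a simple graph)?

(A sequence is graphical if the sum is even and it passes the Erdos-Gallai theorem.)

Sum of degrees = 63. Sum is odd, so the sequence is NOT graphical.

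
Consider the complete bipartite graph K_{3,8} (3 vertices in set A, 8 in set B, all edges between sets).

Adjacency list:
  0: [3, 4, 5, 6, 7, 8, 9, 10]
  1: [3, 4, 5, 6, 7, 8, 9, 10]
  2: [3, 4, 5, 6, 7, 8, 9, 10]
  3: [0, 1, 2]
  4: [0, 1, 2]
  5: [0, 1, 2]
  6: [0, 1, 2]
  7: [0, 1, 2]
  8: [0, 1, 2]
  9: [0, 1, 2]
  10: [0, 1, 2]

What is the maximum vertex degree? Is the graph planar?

Set-A vertices have degree 8; set-B vertices have degree 3. Maximum degree = max(3,8) = 8.
K_{3,8} contains K_{3,3} as a subgraph (since both sides have >= 3 vertices); by Kuratowski's theorem it is not planar.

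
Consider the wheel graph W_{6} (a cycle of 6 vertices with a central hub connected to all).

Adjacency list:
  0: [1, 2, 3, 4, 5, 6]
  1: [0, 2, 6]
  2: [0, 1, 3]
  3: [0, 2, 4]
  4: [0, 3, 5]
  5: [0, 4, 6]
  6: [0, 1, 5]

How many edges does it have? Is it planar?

Wheel graph W_{6}: 6 cycle edges + 6 spoke edges = 12 edges.
Total vertices: 7.
The graph is planar.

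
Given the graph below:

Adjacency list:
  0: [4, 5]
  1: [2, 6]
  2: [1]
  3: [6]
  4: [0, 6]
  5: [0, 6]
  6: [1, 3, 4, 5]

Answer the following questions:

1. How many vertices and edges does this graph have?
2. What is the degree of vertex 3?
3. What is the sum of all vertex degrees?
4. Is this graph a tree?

Count: 7 vertices, 7 edges.
Vertex 3 has neighbors [6], degree = 1.
Handshaking lemma: 2 * 7 = 14.
A tree on 7 vertices has 6 edges. This graph has 7 edges (1 extra). Not a tree.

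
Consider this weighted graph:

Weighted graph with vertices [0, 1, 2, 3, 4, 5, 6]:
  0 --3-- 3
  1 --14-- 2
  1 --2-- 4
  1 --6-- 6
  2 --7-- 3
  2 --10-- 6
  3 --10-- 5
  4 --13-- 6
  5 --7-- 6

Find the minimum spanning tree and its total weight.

Applying Kruskal's algorithm (sort edges by weight, add if no cycle):
  Add (1,4) w=2
  Add (0,3) w=3
  Add (1,6) w=6
  Add (2,3) w=7
  Add (5,6) w=7
  Add (2,6) w=10
  Skip (3,5) w=10 (creates cycle)
  Skip (4,6) w=13 (creates cycle)
  Skip (1,2) w=14 (creates cycle)
MST weight = 35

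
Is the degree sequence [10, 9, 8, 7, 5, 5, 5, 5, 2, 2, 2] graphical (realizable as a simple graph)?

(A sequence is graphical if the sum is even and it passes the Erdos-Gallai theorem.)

Sum of degrees = 60. Sum is even and passes Erdos-Gallai. The sequence IS graphical.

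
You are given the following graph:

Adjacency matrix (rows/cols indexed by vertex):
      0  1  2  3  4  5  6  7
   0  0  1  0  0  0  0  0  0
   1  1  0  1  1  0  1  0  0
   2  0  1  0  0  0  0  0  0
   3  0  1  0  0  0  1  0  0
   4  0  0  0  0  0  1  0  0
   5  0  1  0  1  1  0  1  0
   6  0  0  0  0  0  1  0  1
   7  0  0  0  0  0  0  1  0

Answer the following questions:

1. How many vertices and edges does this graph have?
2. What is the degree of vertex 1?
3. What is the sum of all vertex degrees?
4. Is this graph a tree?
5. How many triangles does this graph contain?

Count: 8 vertices, 8 edges.
Vertex 1 has neighbors [0, 2, 3, 5], degree = 4.
Handshaking lemma: 2 * 8 = 16.
A tree on 8 vertices has 7 edges. This graph has 8 edges (1 extra). Not a tree.
Number of triangles = 1.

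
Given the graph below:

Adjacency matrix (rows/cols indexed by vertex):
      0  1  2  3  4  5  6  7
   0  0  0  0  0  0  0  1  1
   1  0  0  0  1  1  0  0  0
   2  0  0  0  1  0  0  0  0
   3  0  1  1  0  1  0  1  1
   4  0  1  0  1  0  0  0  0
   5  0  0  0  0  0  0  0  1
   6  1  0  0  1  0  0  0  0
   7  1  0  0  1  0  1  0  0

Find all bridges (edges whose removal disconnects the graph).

A bridge is an edge whose removal increases the number of connected components.
Bridges found: (2,3), (5,7)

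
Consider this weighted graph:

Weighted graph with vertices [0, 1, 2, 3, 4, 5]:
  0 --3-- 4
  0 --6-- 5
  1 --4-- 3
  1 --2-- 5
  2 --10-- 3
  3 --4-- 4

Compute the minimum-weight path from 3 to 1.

Using Dijkstra's algorithm from vertex 3:
Shortest path: 3 -> 1
Total weight: 4 = 4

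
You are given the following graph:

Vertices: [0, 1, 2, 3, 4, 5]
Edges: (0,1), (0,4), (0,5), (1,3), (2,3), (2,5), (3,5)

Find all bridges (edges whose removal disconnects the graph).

A bridge is an edge whose removal increases the number of connected components.
Bridges found: (0,4)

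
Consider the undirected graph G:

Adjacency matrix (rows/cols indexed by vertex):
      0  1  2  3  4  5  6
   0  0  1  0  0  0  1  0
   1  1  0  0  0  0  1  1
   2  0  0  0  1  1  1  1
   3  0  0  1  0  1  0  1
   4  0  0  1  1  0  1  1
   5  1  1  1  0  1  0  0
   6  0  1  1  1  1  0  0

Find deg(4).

Vertex 4 has neighbors [2, 3, 5, 6], so deg(4) = 4.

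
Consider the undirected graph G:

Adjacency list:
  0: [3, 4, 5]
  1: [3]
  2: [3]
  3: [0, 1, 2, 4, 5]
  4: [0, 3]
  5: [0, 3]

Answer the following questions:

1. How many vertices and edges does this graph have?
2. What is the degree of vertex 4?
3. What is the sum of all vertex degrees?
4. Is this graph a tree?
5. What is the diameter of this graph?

Count: 6 vertices, 7 edges.
Vertex 4 has neighbors [0, 3], degree = 2.
Handshaking lemma: 2 * 7 = 14.
A tree on 6 vertices has 5 edges. This graph has 7 edges (2 extra). Not a tree.
Diameter (longest shortest path) = 2.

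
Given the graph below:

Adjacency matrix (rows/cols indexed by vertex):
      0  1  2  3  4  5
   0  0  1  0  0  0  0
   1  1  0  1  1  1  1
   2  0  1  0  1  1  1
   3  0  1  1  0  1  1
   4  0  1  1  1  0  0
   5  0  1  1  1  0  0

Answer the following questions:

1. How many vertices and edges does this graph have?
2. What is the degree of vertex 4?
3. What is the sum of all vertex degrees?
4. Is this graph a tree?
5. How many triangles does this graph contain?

Count: 6 vertices, 10 edges.
Vertex 4 has neighbors [1, 2, 3], degree = 3.
Handshaking lemma: 2 * 10 = 20.
A tree on 6 vertices has 5 edges. This graph has 10 edges (5 extra). Not a tree.
Number of triangles = 7.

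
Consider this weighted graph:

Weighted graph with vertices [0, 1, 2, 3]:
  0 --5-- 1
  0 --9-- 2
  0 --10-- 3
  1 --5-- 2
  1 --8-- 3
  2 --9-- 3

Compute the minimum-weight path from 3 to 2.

Using Dijkstra's algorithm from vertex 3:
Shortest path: 3 -> 2
Total weight: 9 = 9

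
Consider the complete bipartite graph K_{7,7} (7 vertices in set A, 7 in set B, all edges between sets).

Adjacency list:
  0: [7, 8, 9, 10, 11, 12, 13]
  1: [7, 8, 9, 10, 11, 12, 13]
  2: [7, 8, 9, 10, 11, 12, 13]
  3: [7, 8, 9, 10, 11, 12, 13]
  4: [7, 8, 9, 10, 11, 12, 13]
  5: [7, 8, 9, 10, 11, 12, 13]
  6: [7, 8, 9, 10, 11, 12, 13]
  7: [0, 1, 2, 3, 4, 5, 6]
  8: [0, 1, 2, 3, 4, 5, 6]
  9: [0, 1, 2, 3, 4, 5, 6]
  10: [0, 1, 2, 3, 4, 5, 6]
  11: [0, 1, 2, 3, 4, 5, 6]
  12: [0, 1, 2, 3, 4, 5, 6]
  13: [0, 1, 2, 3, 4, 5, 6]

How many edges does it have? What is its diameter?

K_{7,7} has 7 * 7 = 49 edges.
Any vertex reaches any opposite-side vertex in 1 step; same-side vertices reach in 2 steps via any opposite-side vertex.
Diameter = 2.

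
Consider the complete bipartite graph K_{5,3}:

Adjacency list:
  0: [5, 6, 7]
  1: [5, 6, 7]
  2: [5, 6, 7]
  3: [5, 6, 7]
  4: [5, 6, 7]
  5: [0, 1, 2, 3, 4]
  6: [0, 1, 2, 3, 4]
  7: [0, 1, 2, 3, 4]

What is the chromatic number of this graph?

K_{5,3} is bipartite: vertices split into two independent sets of size 5 and 3.
Color one set 0, the other 1. No adjacent vertices share a color.
Chromatic number = 2.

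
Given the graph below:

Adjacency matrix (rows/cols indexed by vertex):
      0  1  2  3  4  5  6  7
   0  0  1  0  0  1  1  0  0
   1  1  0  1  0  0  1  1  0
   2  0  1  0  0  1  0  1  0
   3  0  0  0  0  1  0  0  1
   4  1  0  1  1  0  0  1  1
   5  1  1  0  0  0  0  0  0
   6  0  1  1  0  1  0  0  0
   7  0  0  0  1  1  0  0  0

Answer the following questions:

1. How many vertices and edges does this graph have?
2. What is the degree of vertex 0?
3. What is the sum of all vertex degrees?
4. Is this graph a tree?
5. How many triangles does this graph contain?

Count: 8 vertices, 12 edges.
Vertex 0 has neighbors [1, 4, 5], degree = 3.
Handshaking lemma: 2 * 12 = 24.
A tree on 8 vertices has 7 edges. This graph has 12 edges (5 extra). Not a tree.
Number of triangles = 4.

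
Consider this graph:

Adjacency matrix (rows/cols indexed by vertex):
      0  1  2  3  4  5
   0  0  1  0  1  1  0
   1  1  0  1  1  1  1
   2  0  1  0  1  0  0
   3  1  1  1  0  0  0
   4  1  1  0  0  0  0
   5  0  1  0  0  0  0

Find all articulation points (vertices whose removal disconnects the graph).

An articulation point is a vertex whose removal disconnects the graph.
Articulation points: [1]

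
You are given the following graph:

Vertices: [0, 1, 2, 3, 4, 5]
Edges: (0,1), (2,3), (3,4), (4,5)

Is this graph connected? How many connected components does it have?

Checking connectivity: the graph has 2 connected component(s).
Components: [[0, 1], [2, 3, 4, 5]]. The graph is NOT connected.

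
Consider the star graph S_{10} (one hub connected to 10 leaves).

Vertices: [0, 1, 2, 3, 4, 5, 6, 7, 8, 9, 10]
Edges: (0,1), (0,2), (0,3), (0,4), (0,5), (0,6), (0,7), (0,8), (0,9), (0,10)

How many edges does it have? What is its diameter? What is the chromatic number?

Star graph S_{10}: the hub connects to all 10 leaves.
Edges = 10.
Diameter = 2 (any leaf to hub is 1, leaf to leaf through hub is 2).
Star graphs are bipartite (hub vs leaves), so chromatic number = 2.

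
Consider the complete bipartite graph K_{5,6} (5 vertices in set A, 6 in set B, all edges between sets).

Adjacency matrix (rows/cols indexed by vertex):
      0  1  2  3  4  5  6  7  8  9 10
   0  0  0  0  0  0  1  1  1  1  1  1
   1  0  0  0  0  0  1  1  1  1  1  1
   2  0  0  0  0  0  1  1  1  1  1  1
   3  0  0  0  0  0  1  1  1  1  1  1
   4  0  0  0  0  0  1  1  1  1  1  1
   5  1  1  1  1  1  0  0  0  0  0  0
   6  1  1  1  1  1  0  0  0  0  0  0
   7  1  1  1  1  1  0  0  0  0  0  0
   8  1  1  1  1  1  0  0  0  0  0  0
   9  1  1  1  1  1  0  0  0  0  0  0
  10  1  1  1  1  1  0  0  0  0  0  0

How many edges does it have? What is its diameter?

K_{5,6} has 5 * 6 = 30 edges.
Any vertex reaches any opposite-side vertex in 1 step; same-side vertices reach in 2 steps via any opposite-side vertex.
Diameter = 2.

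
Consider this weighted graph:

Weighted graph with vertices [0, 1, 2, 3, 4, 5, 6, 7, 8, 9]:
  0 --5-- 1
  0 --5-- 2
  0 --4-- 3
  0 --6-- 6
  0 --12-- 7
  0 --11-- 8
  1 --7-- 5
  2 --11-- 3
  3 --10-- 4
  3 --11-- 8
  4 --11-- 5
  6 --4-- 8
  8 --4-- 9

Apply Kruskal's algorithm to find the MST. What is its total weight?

Applying Kruskal's algorithm (sort edges by weight, add if no cycle):
  Add (0,3) w=4
  Add (6,8) w=4
  Add (8,9) w=4
  Add (0,1) w=5
  Add (0,2) w=5
  Add (0,6) w=6
  Add (1,5) w=7
  Add (3,4) w=10
  Skip (0,8) w=11 (creates cycle)
  Skip (2,3) w=11 (creates cycle)
  Skip (3,8) w=11 (creates cycle)
  Skip (4,5) w=11 (creates cycle)
  Add (0,7) w=12
MST weight = 57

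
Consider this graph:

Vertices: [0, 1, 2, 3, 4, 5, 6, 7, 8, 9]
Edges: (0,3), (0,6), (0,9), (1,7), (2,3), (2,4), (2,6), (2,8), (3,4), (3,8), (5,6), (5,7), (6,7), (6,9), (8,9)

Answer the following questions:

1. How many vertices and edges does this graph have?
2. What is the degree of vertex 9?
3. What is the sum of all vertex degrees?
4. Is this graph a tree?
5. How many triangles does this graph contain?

Count: 10 vertices, 15 edges.
Vertex 9 has neighbors [0, 6, 8], degree = 3.
Handshaking lemma: 2 * 15 = 30.
A tree on 10 vertices has 9 edges. This graph has 15 edges (6 extra). Not a tree.
Number of triangles = 4.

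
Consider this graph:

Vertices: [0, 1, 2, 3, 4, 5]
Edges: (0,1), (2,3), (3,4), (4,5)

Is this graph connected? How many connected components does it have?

Checking connectivity: the graph has 2 connected component(s).
Components: [[0, 1], [2, 3, 4, 5]]. The graph is NOT connected.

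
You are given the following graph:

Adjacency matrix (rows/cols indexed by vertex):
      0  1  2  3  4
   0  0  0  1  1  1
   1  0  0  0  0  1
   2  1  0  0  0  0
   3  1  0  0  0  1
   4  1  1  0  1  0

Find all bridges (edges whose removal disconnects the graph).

A bridge is an edge whose removal increases the number of connected components.
Bridges found: (0,2), (1,4)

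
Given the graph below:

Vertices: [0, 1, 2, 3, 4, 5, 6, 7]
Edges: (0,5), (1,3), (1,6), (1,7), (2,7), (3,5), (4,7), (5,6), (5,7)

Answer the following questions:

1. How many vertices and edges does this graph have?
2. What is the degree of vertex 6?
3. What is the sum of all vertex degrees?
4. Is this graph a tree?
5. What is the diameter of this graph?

Count: 8 vertices, 9 edges.
Vertex 6 has neighbors [1, 5], degree = 2.
Handshaking lemma: 2 * 9 = 18.
A tree on 8 vertices has 7 edges. This graph has 9 edges (2 extra). Not a tree.
Diameter (longest shortest path) = 3.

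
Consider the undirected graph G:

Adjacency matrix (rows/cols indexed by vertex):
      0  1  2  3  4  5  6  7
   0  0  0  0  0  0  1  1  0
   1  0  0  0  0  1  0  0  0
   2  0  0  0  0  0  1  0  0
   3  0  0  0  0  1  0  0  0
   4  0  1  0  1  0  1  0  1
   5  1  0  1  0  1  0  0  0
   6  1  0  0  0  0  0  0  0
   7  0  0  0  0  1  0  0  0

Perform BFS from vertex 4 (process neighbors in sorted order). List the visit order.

BFS from vertex 4 (neighbors processed in ascending order):
Visit order: 4, 1, 3, 5, 7, 0, 2, 6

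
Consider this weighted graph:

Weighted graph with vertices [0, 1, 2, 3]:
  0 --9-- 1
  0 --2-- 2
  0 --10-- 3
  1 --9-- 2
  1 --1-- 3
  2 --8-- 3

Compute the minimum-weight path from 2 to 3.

Using Dijkstra's algorithm from vertex 2:
Shortest path: 2 -> 3
Total weight: 8 = 8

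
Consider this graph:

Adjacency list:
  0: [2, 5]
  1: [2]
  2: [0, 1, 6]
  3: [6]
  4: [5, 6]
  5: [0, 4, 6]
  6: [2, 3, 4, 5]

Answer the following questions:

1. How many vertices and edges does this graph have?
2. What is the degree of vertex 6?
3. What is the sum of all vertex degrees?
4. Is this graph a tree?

Count: 7 vertices, 8 edges.
Vertex 6 has neighbors [2, 3, 4, 5], degree = 4.
Handshaking lemma: 2 * 8 = 16.
A tree on 7 vertices has 6 edges. This graph has 8 edges (2 extra). Not a tree.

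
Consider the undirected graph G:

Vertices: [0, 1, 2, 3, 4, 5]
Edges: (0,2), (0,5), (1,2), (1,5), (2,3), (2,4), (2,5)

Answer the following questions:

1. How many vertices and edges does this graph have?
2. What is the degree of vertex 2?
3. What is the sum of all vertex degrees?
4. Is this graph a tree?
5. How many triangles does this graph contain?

Count: 6 vertices, 7 edges.
Vertex 2 has neighbors [0, 1, 3, 4, 5], degree = 5.
Handshaking lemma: 2 * 7 = 14.
A tree on 6 vertices has 5 edges. This graph has 7 edges (2 extra). Not a tree.
Number of triangles = 2.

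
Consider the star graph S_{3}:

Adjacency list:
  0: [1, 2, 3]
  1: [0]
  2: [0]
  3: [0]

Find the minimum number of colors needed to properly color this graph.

S_{3} has one hub adjacent to 3 leaves; leaves are pairwise non-adjacent.
Color the hub 0 and every leaf 1.
Chromatic number = 2.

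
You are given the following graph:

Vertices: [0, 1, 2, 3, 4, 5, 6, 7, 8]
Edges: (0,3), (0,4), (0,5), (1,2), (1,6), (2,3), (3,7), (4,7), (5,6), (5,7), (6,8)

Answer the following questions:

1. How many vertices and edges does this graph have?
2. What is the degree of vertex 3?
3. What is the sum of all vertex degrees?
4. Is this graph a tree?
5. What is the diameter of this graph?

Count: 9 vertices, 11 edges.
Vertex 3 has neighbors [0, 2, 7], degree = 3.
Handshaking lemma: 2 * 11 = 22.
A tree on 9 vertices has 8 edges. This graph has 11 edges (3 extra). Not a tree.
Diameter (longest shortest path) = 4.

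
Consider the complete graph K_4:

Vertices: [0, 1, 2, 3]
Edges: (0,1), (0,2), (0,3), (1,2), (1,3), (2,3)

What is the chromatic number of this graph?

In K_4, every vertex is adjacent to every other vertex.
Each vertex needs a unique color.
Chromatic number = 4.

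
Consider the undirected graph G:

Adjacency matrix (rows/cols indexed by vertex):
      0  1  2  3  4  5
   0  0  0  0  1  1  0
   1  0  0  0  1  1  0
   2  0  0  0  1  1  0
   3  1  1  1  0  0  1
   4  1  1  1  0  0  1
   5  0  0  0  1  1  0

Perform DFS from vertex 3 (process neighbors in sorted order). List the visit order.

DFS from vertex 3 (neighbors processed in ascending order):
Visit order: 3, 0, 4, 1, 2, 5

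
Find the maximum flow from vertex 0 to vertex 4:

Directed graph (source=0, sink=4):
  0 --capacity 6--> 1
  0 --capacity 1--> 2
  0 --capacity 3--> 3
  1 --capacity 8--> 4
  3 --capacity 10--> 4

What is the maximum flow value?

Computing max flow:
  Flow on (0->1): 6/6
  Flow on (0->3): 3/3
  Flow on (1->4): 6/8
  Flow on (3->4): 3/10
Maximum flow = 9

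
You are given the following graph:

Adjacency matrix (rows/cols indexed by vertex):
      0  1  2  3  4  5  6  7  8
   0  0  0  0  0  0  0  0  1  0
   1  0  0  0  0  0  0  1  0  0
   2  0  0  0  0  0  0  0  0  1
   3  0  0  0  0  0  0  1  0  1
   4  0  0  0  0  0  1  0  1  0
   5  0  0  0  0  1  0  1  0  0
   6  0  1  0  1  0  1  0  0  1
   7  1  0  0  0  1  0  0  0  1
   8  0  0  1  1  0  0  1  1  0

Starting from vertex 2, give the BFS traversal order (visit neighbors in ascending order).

BFS from vertex 2 (neighbors processed in ascending order):
Visit order: 2, 8, 3, 6, 7, 1, 5, 0, 4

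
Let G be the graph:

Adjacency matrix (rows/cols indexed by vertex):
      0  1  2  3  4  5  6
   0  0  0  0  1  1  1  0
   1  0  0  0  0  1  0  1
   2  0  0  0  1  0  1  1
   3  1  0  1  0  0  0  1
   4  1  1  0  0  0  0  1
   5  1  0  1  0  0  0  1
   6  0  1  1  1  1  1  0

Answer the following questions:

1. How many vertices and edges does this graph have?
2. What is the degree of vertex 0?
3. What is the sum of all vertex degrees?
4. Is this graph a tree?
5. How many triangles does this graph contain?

Count: 7 vertices, 11 edges.
Vertex 0 has neighbors [3, 4, 5], degree = 3.
Handshaking lemma: 2 * 11 = 22.
A tree on 7 vertices has 6 edges. This graph has 11 edges (5 extra). Not a tree.
Number of triangles = 3.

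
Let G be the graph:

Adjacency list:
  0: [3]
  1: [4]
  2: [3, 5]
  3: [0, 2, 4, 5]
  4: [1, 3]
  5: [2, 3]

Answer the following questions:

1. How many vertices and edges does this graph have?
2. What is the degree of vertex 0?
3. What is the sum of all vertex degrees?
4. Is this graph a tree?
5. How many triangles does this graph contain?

Count: 6 vertices, 6 edges.
Vertex 0 has neighbors [3], degree = 1.
Handshaking lemma: 2 * 6 = 12.
A tree on 6 vertices has 5 edges. This graph has 6 edges (1 extra). Not a tree.
Number of triangles = 1.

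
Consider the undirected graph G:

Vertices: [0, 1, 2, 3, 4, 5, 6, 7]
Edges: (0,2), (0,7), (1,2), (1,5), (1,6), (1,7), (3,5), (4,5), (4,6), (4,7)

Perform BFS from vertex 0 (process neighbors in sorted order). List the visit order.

BFS from vertex 0 (neighbors processed in ascending order):
Visit order: 0, 2, 7, 1, 4, 5, 6, 3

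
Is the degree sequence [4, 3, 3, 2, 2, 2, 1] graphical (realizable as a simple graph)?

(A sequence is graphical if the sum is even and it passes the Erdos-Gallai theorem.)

Sum of degrees = 17. Sum is odd, so the sequence is NOT graphical.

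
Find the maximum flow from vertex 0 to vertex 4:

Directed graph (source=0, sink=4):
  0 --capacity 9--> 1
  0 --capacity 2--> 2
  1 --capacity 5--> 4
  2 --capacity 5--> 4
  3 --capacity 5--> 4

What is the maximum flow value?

Computing max flow:
  Flow on (0->1): 5/9
  Flow on (0->2): 2/2
  Flow on (1->4): 5/5
  Flow on (2->4): 2/5
Maximum flow = 7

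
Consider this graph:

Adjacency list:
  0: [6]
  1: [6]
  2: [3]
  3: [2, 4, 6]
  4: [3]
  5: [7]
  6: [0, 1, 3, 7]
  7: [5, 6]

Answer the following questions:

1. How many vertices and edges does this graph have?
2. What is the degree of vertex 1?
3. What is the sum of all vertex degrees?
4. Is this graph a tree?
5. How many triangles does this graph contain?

Count: 8 vertices, 7 edges.
Vertex 1 has neighbors [6], degree = 1.
Handshaking lemma: 2 * 7 = 14.
A graph is a tree iff it is connected and has exactly n-1 edges. This graph is connected (all 8 vertices in one component) and has 8-1 = 7 edges. It is a tree.
Number of triangles = 0.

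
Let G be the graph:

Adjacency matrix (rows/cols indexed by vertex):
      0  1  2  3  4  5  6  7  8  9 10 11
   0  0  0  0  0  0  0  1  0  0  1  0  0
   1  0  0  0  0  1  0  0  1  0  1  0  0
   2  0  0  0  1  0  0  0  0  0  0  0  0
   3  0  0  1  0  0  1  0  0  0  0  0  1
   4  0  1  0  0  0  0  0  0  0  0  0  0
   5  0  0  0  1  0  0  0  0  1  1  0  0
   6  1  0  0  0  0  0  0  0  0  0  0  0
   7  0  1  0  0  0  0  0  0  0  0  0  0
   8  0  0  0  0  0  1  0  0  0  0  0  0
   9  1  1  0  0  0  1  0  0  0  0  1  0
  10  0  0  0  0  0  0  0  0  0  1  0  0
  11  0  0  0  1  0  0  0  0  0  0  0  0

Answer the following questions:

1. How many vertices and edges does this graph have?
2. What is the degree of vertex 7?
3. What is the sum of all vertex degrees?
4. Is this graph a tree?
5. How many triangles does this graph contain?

Count: 12 vertices, 11 edges.
Vertex 7 has neighbors [1], degree = 1.
Handshaking lemma: 2 * 11 = 22.
A graph is a tree iff it is connected and has exactly n-1 edges. This graph is connected (all 12 vertices in one component) and has 12-1 = 11 edges. It is a tree.
Number of triangles = 0.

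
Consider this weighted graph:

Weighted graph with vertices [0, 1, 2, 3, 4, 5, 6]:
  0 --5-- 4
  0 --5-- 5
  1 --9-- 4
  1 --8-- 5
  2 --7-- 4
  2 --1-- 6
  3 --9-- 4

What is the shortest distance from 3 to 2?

Using Dijkstra's algorithm from vertex 3:
Shortest path: 3 -> 4 -> 2
Total weight: 9 + 7 = 16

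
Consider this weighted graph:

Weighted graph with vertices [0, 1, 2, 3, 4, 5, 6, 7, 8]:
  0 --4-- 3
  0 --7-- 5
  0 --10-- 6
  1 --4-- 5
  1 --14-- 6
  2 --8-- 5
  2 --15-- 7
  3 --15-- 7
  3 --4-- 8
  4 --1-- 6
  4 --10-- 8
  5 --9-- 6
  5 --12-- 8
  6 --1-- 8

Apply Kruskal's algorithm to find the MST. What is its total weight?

Applying Kruskal's algorithm (sort edges by weight, add if no cycle):
  Add (4,6) w=1
  Add (6,8) w=1
  Add (0,3) w=4
  Add (1,5) w=4
  Add (3,8) w=4
  Add (0,5) w=7
  Add (2,5) w=8
  Skip (5,6) w=9 (creates cycle)
  Skip (0,6) w=10 (creates cycle)
  Skip (4,8) w=10 (creates cycle)
  Skip (5,8) w=12 (creates cycle)
  Skip (1,6) w=14 (creates cycle)
  Add (2,7) w=15
  Skip (3,7) w=15 (creates cycle)
MST weight = 44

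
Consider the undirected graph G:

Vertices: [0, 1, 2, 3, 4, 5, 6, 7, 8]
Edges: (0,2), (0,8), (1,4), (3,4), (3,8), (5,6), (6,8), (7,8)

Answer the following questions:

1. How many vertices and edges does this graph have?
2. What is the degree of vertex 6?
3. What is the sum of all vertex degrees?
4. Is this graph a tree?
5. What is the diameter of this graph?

Count: 9 vertices, 8 edges.
Vertex 6 has neighbors [5, 8], degree = 2.
Handshaking lemma: 2 * 8 = 16.
A graph is a tree iff it is connected and has exactly n-1 edges. This graph is connected (all 9 vertices in one component) and has 9-1 = 8 edges. It is a tree.
Diameter (longest shortest path) = 5.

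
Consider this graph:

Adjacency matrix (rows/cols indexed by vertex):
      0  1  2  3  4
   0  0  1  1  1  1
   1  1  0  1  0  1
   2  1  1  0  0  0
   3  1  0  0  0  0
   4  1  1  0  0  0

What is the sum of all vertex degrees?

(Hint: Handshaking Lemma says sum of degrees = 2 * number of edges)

Count edges: 6 edges.
By Handshaking Lemma: sum of degrees = 2 * 6 = 12.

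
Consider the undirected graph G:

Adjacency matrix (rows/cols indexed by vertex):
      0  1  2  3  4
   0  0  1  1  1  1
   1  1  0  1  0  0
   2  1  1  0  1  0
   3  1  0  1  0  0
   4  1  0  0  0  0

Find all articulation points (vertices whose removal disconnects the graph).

An articulation point is a vertex whose removal disconnects the graph.
Articulation points: [0]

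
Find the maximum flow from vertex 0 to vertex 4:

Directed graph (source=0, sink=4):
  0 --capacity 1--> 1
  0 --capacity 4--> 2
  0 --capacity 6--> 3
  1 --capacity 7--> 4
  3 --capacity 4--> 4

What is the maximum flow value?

Computing max flow:
  Flow on (0->1): 1/1
  Flow on (0->3): 4/6
  Flow on (1->4): 1/7
  Flow on (3->4): 4/4
Maximum flow = 5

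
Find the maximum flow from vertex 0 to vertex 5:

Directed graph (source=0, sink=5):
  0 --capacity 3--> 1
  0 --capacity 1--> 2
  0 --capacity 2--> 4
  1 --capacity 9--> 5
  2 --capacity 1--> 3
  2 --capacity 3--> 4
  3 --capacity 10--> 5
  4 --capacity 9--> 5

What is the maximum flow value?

Computing max flow:
  Flow on (0->1): 3/3
  Flow on (0->2): 1/1
  Flow on (0->4): 2/2
  Flow on (1->5): 3/9
  Flow on (2->3): 1/1
  Flow on (3->5): 1/10
  Flow on (4->5): 2/9
Maximum flow = 6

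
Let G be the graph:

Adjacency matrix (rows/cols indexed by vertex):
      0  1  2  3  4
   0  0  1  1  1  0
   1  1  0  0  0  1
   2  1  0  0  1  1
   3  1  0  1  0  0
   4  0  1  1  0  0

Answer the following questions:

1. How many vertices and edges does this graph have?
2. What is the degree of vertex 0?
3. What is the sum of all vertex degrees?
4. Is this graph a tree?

Count: 5 vertices, 6 edges.
Vertex 0 has neighbors [1, 2, 3], degree = 3.
Handshaking lemma: 2 * 6 = 12.
A tree on 5 vertices has 4 edges. This graph has 6 edges (2 extra). Not a tree.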